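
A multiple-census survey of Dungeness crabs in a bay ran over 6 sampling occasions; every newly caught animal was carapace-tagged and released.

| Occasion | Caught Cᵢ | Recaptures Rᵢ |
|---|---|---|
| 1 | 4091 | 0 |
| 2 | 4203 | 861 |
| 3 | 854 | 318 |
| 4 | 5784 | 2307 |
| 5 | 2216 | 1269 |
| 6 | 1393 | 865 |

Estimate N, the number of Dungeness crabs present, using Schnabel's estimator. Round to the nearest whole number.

N ≈ 19,976

Marked at large before each occasion: Mᵢ = Σⱼ<ᵢ (Cⱼ − Rⱼ) → M1=0, M2=4091, M3=7433, M4=7969, M5=11446, M6=12393
Σ MᵢCᵢ = 0·4091 + 4091·4203 + 7433·854 + 7969·5784 + 11446·2216 + 12393·1393 = 0 + 17194473 + 6347782 + 46092696 + 25364336 + 17263449 = 112262736
Σ Rᵢ = 0 + 861 + 318 + 2307 + 1269 + 865 = 5620
N̂ = 112262736 / 5620 ≈ 19975.6 → 19976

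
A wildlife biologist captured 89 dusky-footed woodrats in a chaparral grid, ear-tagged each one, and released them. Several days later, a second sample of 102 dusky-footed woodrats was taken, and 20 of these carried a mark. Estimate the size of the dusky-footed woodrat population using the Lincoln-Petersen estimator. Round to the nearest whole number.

N = (89 × 102) / 20 = 9078 / 20 ≈ 453.9 → 454

N ≈ 454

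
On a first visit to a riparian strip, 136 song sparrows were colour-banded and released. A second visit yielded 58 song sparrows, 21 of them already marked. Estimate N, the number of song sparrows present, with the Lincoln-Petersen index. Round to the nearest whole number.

N ≈ 376

The marked fraction in the recapture sample should equal the marked fraction in the population: 21/58 = 136/N.
N = (136 × 58) / 21 = 7888 / 21 ≈ 375.6 → 376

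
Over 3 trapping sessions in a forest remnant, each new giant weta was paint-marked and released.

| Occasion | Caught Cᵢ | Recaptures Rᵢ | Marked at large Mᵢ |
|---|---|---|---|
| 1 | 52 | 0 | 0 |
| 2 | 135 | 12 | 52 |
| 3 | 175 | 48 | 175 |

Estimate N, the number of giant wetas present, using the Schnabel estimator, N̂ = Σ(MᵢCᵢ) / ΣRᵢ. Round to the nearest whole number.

N ≈ 627

Σ MᵢCᵢ = 0·52 + 52·135 + 175·175 = 0 + 7020 + 30625 = 37645
Σ Rᵢ = 0 + 12 + 48 = 60
N̂ = 37645 / 60 ≈ 627.4 → 627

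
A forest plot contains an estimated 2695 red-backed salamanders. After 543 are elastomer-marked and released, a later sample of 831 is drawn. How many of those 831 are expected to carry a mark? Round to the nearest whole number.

expected recaptures ≈ 167

Expected recaptures E[R] = M·C / N.
E[R] = 543 × 831 / 2695 = 451233 / 2695 ≈ 167.4 → 167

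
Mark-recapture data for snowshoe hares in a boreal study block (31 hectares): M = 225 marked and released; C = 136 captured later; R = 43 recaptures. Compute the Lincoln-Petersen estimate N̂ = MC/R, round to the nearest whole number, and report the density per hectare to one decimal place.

density ≈ 23.0 snowshoe hares per hectare

N̂ = 225·136/43 = 30600/43 ≈ 711.6 → 712
Density = N̂ / area = 712 / 31 ≈ 22.97 → 23.0 per hectare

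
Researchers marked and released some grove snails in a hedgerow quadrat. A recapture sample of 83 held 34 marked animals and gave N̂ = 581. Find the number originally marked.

M = 238

From N = M·C/R: M = N·R / C = 581·34 / 83 = 19754 / 83 = 238.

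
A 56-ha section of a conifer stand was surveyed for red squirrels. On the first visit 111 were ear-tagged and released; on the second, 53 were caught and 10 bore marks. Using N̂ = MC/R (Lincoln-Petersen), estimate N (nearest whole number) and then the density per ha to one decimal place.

N̂ = 111·53/10 = 5883/10 ≈ 588.3 → 588
Density = N̂ / area = 588 / 56 ≈ 10.50 → 10.5 per ha

density ≈ 10.5 red squirrels per ha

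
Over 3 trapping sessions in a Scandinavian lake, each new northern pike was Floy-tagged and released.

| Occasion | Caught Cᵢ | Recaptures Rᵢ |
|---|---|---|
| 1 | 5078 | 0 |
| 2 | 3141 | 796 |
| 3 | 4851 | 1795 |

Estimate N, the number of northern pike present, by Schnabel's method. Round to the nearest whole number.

Marked at large before each occasion: Mᵢ = Σⱼ<ᵢ (Cⱼ − Rⱼ) → M1=0, M2=5078, M3=7423
Σ MᵢCᵢ = 0·5078 + 5078·3141 + 7423·4851 = 0 + 15949998 + 36008973 = 51958971
Σ Rᵢ = 0 + 796 + 1795 = 2591
N̂ = 51958971 / 2591 ≈ 20053.6 → 20054

N ≈ 20,054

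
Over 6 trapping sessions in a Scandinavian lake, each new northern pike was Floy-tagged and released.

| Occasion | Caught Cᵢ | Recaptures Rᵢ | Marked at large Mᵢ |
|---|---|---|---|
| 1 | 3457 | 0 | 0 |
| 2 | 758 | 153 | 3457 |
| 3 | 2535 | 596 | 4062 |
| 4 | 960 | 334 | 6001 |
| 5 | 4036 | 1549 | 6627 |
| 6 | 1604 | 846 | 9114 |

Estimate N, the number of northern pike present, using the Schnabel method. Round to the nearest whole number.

Σ MᵢCᵢ = 0·3457 + 3457·758 + 4062·2535 + 6001·960 + 6627·4036 + 9114·1604 = 0 + 2620406 + 10297170 + 5760960 + 26746572 + 14618856 = 60043964
Σ Rᵢ = 0 + 153 + 596 + 334 + 1549 + 846 = 3478
N̂ = 60043964 / 3478 ≈ 17263.9 → 17264

N ≈ 17,264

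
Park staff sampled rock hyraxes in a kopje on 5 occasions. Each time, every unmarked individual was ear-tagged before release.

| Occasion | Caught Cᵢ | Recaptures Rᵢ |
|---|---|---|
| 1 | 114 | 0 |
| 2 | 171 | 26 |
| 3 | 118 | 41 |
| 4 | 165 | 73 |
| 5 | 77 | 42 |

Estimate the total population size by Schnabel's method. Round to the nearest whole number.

N ≈ 761

Marked at large before each occasion: Mᵢ = Σⱼ<ᵢ (Cⱼ − Rⱼ) → M1=0, M2=114, M3=259, M4=336, M5=428
Σ MᵢCᵢ = 0·114 + 114·171 + 259·118 + 336·165 + 428·77 = 0 + 19494 + 30562 + 55440 + 32956 = 138452
Σ Rᵢ = 0 + 26 + 41 + 73 + 42 = 182
N̂ = 138452 / 182 ≈ 760.7 → 761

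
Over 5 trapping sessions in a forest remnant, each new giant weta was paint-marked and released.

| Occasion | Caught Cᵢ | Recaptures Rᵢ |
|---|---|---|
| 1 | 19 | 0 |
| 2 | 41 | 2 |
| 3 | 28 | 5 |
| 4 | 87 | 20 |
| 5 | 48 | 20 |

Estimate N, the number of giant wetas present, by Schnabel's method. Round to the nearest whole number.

Marked at large before each occasion: Mᵢ = Σⱼ<ᵢ (Cⱼ − Rⱼ) → M1=0, M2=19, M3=58, M4=81, M5=148
Σ MᵢCᵢ = 0·19 + 19·41 + 58·28 + 81·87 + 148·48 = 0 + 779 + 1624 + 7047 + 7104 = 16554
Σ Rᵢ = 0 + 2 + 5 + 20 + 20 = 47
N̂ = 16554 / 47 ≈ 352.2 → 352

N ≈ 352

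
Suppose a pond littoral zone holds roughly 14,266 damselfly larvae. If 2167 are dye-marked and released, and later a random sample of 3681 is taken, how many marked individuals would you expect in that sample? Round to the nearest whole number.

expected recaptures ≈ 559

Expected recaptures E[R] = M·C / N.
E[R] = 2167 × 3681 / 14266 = 7976727 / 14266 ≈ 559.1 → 559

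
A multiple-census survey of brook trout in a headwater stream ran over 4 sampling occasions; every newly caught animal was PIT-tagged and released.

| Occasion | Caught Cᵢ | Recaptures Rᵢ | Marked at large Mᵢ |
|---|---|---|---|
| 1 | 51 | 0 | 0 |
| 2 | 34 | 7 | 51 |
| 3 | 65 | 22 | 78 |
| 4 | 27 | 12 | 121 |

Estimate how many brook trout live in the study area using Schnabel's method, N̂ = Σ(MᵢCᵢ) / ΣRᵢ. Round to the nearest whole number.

N ≈ 246

Σ MᵢCᵢ = 0·51 + 51·34 + 78·65 + 121·27 = 0 + 1734 + 5070 + 3267 = 10071
Σ Rᵢ = 0 + 7 + 22 + 12 = 41
N̂ = 10071 / 41 ≈ 245.6 → 246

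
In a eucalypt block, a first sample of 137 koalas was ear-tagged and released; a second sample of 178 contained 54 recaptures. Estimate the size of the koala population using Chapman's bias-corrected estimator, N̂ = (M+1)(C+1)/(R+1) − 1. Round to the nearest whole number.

N̂ = (137+1)(178+1)/(54+1) − 1 = 138·179/55 − 1
= 24702/55 − 1 ≈ 449.1 − 1 ≈ 448.1 → 448

N ≈ 448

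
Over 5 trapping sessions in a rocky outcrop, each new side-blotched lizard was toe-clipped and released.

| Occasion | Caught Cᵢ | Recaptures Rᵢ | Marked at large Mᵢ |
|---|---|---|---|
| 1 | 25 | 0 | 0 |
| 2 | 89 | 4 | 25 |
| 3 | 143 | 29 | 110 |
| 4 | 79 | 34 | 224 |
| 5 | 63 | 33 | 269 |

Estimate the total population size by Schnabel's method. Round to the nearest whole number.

N ≈ 526

Σ MᵢCᵢ = 0·25 + 25·89 + 110·143 + 224·79 + 269·63 = 0 + 2225 + 15730 + 17696 + 16947 = 52598
Σ Rᵢ = 0 + 4 + 29 + 34 + 33 = 100
N̂ = 52598 / 100 ≈ 526.0 → 526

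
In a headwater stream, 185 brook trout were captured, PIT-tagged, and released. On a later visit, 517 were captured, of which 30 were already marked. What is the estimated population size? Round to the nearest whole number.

N ≈ 3188

If marked individuals mix randomly, R/C ≈ M/N, giving N ≈ M·C/R.
N = (185 × 517) / 30 = 95645 / 30 ≈ 3188.2 → 3188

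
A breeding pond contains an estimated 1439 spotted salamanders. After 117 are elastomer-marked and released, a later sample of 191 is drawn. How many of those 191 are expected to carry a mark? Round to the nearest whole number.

expected recaptures ≈ 16

The marked fraction of the population is 117/1439, so in a sample of 191 expect C·(M/N) marked.
E[R] = 117 × 191 / 1439 = 22347 / 1439 ≈ 15.5 → 16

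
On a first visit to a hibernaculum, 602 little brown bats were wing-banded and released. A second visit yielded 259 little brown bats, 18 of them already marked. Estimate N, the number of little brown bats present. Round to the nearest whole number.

N ≈ 8662

N = (602 × 259) / 18 = 155918 / 18 ≈ 8662.1 → 8662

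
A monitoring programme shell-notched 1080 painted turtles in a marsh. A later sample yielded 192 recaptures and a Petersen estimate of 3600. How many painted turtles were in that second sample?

C = 640

From N = M·C/R: C = N·R / M = 3600·192 / 1080 = 691200 / 1080 = 640.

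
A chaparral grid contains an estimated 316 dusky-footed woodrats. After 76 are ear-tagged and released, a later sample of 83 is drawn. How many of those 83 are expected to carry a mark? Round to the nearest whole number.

expected recaptures ≈ 20

Expected recaptures E[R] = M·C / N.
E[R] = 76 × 83 / 316 = 6308 / 316 ≈ 20.0 → 20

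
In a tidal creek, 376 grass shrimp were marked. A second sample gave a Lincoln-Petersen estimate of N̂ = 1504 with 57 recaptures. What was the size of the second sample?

C = 228

From N = M·C/R: C = N·R / M = 1504·57 / 376 = 85728 / 376 = 228.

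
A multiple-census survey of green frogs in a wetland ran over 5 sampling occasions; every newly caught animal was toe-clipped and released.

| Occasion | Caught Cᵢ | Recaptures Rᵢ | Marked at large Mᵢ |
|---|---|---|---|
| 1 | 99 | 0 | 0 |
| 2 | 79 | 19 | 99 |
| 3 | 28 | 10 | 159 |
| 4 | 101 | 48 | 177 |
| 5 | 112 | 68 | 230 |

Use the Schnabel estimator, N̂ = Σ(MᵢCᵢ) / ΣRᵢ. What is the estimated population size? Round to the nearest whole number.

N ≈ 386

Σ MᵢCᵢ = 0·99 + 99·79 + 159·28 + 177·101 + 230·112 = 0 + 7821 + 4452 + 17877 + 25760 = 55910
Σ Rᵢ = 0 + 19 + 10 + 48 + 68 = 145
N̂ = 55910 / 145 ≈ 385.6 → 386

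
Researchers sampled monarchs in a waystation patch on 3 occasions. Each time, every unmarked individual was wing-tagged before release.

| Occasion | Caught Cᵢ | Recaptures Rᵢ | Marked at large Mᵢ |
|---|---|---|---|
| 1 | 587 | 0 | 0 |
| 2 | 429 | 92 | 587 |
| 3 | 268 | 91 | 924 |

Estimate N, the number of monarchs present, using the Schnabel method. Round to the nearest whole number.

Σ MᵢCᵢ = 0·587 + 587·429 + 924·268 = 0 + 251823 + 247632 = 499455
Σ Rᵢ = 0 + 92 + 91 = 183
N̂ = 499455 / 183 ≈ 2729.3 → 2729

N ≈ 2729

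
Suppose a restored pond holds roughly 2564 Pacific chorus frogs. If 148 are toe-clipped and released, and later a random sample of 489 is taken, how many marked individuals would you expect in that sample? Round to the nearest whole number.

Expected recaptures E[R] = M·C / N.
E[R] = 148 × 489 / 2564 = 72372 / 2564 ≈ 28.2 → 28

expected recaptures ≈ 28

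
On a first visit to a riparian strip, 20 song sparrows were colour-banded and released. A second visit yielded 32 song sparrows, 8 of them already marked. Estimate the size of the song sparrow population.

If marked individuals mix randomly, R/C ≈ M/N, giving N ≈ M·C/R.
N = (20 × 32) / 8 = 640 / 8 = 80

N = 80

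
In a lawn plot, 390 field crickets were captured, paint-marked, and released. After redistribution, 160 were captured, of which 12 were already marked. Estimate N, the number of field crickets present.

The marked fraction in the recapture sample should equal the marked fraction in the population: 12/160 = 390/N.
N = (390 × 160) / 12 = 62400 / 12 = 5200

N = 5200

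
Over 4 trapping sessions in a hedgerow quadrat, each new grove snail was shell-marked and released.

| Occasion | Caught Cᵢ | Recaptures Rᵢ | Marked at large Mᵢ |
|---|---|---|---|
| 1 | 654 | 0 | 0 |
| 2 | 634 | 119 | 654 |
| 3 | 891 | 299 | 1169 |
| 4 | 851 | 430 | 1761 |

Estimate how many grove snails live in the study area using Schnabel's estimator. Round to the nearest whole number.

Σ MᵢCᵢ = 0·654 + 654·634 + 1169·891 + 1761·851 = 0 + 414636 + 1041579 + 1498611 = 2954826
Σ Rᵢ = 0 + 119 + 299 + 430 = 848
N̂ = 2954826 / 848 ≈ 3484.46 → 3484

N ≈ 3484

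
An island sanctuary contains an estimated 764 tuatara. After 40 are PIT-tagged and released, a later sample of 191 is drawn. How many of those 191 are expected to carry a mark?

expected recaptures = 10

Expected recaptures E[R] = M·C / N.
E[R] = 40 × 191 / 764 = 7640 / 764 = 10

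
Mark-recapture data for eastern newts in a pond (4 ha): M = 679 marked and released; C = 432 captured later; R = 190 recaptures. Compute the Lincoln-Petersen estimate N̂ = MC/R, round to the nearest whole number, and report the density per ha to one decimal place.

density ≈ 386.0 eastern newts per ha

N̂ = 679·432/190 = 293328/190 ≈ 1543.8 → 1544
Density = N̂ / area = 1544 / 4 = 386.0 per ha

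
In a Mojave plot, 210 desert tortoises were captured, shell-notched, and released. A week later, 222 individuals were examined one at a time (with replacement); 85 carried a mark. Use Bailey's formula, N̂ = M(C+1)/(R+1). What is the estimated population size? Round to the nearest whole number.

N̂ = 210·(222+1)/(85+1) = 210·223/86 = 46830/86 ≈ 544.5 → 545

N ≈ 545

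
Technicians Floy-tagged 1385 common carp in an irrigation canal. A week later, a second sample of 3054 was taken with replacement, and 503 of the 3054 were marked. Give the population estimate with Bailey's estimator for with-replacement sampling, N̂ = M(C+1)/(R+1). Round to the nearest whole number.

N ≈ 8395

N̂ = 1385·(3054+1)/(503+1) = 1385·3055/504 = 4231175/504 ≈ 8395.2 → 8395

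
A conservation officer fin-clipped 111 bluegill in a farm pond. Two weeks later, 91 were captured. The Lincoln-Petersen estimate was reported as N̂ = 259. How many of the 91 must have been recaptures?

R = 39

From N = M·C/R: R = M·C / N = 111·91 / 259 = 10101 / 259 = 39.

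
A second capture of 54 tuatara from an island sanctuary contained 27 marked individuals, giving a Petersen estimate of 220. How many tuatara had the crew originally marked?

From N = M·C/R: M = N·R / C = 220·27 / 54 = 5940 / 54 = 110.

M = 110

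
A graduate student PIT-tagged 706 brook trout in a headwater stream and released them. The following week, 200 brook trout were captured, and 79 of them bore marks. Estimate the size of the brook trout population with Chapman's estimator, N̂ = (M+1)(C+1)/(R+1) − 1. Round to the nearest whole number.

N̂ = (706+1)(200+1)/(79+1) − 1 = 707·201/80 − 1
= 142107/80 − 1 ≈ 1776.3 − 1 ≈ 1775.3 → 1775

N ≈ 1775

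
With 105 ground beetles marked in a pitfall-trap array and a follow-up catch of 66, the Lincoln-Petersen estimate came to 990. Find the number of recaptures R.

R = 7

From N = M·C/R: R = M·C / N = 105·66 / 990 = 6930 / 990 = 7.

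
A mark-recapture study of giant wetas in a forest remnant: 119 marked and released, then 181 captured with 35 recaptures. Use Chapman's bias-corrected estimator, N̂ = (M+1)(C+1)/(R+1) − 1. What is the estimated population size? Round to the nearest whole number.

N̂ = (119+1)(181+1)/(35+1) − 1 = 120·182/36 − 1
= 21840/36 − 1 ≈ 606.7 − 1 ≈ 605.7 → 606

N ≈ 606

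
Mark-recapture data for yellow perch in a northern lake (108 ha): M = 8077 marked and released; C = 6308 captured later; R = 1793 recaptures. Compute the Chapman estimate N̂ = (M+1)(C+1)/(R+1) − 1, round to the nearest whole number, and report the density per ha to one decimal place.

density ≈ 263.0 yellow perch per ha

N̂ = 8078·6309/1794 − 1 = 50964102/1794 − 1 ≈ 28407.1 → 28407
Density = N̂ / area = 28407 / 108 ≈ 263.03 → 263.0 per ha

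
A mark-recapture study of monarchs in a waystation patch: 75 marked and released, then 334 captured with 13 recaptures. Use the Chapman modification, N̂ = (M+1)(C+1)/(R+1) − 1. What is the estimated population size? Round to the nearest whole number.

N ≈ 1818

N̂ = (75+1)(334+1)/(13+1) − 1 = 76·335/14 − 1
= 25460/14 − 1 ≈ 1818.6 − 1 ≈ 1817.6 → 1818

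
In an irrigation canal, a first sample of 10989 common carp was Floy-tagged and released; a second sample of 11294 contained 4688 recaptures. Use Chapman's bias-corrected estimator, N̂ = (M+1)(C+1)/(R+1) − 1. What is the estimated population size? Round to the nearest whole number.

N ≈ 26,472

N̂ = (10989+1)(11294+1)/(4688+1) − 1 = 10990·11295/4689 − 1
= 124132050/4689 − 1 ≈ 26473.0 − 1 ≈ 26472.0 → 26472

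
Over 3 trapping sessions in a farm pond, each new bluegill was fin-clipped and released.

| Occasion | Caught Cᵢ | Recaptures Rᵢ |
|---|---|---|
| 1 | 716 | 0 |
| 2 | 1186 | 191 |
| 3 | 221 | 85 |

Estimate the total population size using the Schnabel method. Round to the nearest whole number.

Marked at large before each occasion: Mᵢ = Σⱼ<ᵢ (Cⱼ − Rⱼ) → M1=0, M2=716, M3=1711
Σ MᵢCᵢ = 0·716 + 716·1186 + 1711·221 = 0 + 849176 + 378131 = 1227307
Σ Rᵢ = 0 + 191 + 85 = 276
N̂ = 1227307 / 276 ≈ 4446.8 → 4447

N ≈ 4447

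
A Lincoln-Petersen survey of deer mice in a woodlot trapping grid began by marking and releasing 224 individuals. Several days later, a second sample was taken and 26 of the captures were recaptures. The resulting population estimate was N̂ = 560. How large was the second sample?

From N = M·C/R: C = N·R / M = 560·26 / 224 = 14560 / 224 = 65.

C = 65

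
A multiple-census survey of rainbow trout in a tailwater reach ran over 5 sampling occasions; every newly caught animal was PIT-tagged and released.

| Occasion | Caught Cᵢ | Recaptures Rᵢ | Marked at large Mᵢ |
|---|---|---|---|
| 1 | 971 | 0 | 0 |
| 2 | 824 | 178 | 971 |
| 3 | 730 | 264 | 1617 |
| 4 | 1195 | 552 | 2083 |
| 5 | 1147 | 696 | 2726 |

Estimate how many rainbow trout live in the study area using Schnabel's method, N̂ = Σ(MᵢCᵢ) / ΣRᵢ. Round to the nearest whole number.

N ≈ 4495

Σ MᵢCᵢ = 0·971 + 971·824 + 1617·730 + 2083·1195 + 2726·1147 = 0 + 800104 + 1180410 + 2489185 + 3126722 = 7596421
Σ Rᵢ = 0 + 178 + 264 + 552 + 696 = 1690
N̂ = 7596421 / 1690 ≈ 4494.9 → 4495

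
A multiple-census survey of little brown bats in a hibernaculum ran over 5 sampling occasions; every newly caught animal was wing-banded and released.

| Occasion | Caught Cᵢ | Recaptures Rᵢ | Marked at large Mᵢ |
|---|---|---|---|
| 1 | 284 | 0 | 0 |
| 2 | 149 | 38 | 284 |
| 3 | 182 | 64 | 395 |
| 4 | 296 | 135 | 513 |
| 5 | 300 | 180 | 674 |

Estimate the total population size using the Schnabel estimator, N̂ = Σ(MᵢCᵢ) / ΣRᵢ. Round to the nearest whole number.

Σ MᵢCᵢ = 0·284 + 284·149 + 395·182 + 513·296 + 674·300 = 0 + 42316 + 71890 + 151848 + 202200 = 468254
Σ Rᵢ = 0 + 38 + 64 + 135 + 180 = 417
N̂ = 468254 / 417 ≈ 1122.9 → 1123

N ≈ 1123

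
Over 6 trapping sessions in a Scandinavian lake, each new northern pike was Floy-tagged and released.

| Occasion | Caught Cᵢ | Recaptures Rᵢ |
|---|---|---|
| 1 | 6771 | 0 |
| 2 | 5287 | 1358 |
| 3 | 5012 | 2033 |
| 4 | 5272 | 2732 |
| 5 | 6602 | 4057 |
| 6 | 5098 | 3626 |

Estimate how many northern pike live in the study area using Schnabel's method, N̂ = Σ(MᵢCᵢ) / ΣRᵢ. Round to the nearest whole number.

Marked at large before each occasion: Mᵢ = Σⱼ<ᵢ (Cⱼ − Rⱼ) → M1=0, M2=6771, M3=10700, M4=13679, M5=16219, M6=18764
Σ MᵢCᵢ = 0·6771 + 6771·5287 + 10700·5012 + 13679·5272 + 16219·6602 + 18764·5098 = 0 + 35798277 + 53628400 + 72115688 + 107077838 + 95658872 = 364279075
Σ Rᵢ = 0 + 1358 + 2033 + 2732 + 4057 + 3626 = 13806
N̂ = 364279075 / 13806 ≈ 26385.6 → 26386

N ≈ 26,386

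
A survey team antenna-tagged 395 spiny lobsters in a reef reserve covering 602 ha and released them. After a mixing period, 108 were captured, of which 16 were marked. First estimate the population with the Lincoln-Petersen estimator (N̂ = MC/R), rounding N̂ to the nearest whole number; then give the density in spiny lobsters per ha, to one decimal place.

density ≈ 4.4 spiny lobsters per ha

N̂ = 395·108/16 = 42660/16 ≈ 2666.2 → 2666
Density = N̂ / area = 2666 / 602 ≈ 4.43 → 4.4 per ha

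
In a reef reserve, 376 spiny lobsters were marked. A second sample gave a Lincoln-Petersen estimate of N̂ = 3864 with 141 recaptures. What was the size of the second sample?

From N = M·C/R: C = N·R / M = 3864·141 / 376 = 544824 / 376 = 1449.

C = 1449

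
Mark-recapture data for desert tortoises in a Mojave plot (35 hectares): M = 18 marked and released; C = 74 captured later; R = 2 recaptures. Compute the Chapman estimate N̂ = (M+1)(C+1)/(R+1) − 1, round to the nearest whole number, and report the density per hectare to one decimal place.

density ≈ 13.5 desert tortoises per hectare

N̂ = 19·75/3 − 1 = 1425/3 − 1 = 474
Density = N̂ / area = 474 / 35 ≈ 13.54 → 13.5 per hectare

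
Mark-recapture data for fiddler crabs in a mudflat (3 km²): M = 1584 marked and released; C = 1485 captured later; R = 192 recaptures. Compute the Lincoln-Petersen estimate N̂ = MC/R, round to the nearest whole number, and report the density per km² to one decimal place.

N̂ = 1584·1485/192 = 2352240/192 ≈ 12251.2 → 12251
Density = N̂ / area = 12251 / 3 ≈ 4083.67 → 4083.7 per km²

density ≈ 4083.7 fiddler crabs per km²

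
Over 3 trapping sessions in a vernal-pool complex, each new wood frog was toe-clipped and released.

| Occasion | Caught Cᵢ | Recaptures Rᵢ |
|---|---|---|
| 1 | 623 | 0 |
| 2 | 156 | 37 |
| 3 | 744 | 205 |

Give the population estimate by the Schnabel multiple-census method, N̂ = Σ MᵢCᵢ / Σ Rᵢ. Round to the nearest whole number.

Marked at large before each occasion: Mᵢ = Σⱼ<ᵢ (Cⱼ − Rⱼ) → M1=0, M2=623, M3=742
Σ MᵢCᵢ = 0·623 + 623·156 + 742·744 = 0 + 97188 + 552048 = 649236
Σ Rᵢ = 0 + 37 + 205 = 242
N̂ = 649236 / 242 ≈ 2682.8 → 2683

N ≈ 2683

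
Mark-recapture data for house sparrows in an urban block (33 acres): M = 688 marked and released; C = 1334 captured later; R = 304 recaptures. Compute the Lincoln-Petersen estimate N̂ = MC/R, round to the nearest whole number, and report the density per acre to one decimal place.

N̂ = 688·1334/304 = 917792/304 ≈ 3019.1 → 3019
Density = N̂ / area = 3019 / 33 ≈ 91.48 → 91.5 per acre

density ≈ 91.5 house sparrows per acre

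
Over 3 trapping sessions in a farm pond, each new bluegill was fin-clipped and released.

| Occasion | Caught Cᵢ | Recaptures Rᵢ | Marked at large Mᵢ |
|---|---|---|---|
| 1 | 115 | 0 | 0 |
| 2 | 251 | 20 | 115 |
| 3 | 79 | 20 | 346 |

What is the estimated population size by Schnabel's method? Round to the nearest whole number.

Σ MᵢCᵢ = 0·115 + 115·251 + 346·79 = 0 + 28865 + 27334 = 56199
Σ Rᵢ = 0 + 20 + 20 = 40
N̂ = 56199 / 40 ≈ 1405.0 → 1405

N ≈ 1405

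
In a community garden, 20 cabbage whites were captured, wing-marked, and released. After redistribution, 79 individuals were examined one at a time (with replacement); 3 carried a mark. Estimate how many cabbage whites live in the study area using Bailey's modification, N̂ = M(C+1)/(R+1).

N̂ = 20·(79+1)/(3+1) = 20·80/4 = 1600/4 = 400

N = 400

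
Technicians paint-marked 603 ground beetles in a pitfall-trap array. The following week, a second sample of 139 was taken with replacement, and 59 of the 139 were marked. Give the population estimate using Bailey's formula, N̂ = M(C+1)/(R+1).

N̂ = 603·(139+1)/(59+1) = 603·140/60 = 84420/60 = 1407

N = 1407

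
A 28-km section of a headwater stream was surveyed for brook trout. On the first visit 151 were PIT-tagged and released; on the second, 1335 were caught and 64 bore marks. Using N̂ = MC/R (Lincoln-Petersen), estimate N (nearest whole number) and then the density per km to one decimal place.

N̂ = 151·1335/64 = 201585/64 ≈ 3149.8 → 3150
Density = N̂ / area = 3150 / 28 ≈ 112.50 → 112.5 per km

density ≈ 112.5 brook trout per km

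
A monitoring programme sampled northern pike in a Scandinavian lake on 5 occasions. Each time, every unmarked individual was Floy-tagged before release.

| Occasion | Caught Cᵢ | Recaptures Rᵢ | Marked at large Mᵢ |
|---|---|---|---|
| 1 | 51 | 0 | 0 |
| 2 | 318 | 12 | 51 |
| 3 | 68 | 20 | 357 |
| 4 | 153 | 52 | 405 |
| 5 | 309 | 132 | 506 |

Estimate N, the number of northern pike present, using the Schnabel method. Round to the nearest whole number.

Σ MᵢCᵢ = 0·51 + 51·318 + 357·68 + 405·153 + 506·309 = 0 + 16218 + 24276 + 61965 + 156354 = 258813
Σ Rᵢ = 0 + 12 + 20 + 52 + 132 = 216
N̂ = 258813 / 216 ≈ 1198.2 → 1198

N ≈ 1198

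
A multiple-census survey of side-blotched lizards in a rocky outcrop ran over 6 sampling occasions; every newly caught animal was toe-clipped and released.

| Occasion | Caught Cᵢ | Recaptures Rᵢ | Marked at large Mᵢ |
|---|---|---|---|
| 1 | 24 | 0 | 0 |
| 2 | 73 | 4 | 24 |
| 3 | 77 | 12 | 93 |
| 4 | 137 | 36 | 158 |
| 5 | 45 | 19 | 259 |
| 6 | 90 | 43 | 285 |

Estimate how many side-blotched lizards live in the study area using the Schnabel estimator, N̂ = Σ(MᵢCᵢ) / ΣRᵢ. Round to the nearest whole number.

Σ MᵢCᵢ = 0·24 + 24·73 + 93·77 + 158·137 + 259·45 + 285·90 = 0 + 1752 + 7161 + 21646 + 11655 + 25650 = 67864
Σ Rᵢ = 0 + 4 + 12 + 36 + 19 + 43 = 114
N̂ = 67864 / 114 ≈ 595.3 → 595

N ≈ 595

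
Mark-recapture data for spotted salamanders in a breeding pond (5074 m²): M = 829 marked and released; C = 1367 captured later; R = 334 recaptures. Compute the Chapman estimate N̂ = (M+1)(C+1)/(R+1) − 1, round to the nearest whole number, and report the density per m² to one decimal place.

N̂ = 830·1368/335 − 1 = 1135440/335 − 1 ≈ 3388.4 → 3388
Density = N̂ / area = 3388 / 5074 ≈ 0.67 → 0.7 per m²

density ≈ 0.7 spotted salamanders per m²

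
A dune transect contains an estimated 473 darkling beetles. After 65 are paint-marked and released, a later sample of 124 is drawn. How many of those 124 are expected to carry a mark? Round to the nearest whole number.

Expected recaptures E[R] = M·C / N.
E[R] = 65 × 124 / 473 = 8060 / 473 ≈ 17.0 → 17

expected recaptures ≈ 17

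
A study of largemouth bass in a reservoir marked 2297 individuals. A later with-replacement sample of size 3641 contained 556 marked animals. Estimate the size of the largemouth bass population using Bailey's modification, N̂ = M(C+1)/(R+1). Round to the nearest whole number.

N ≈ 15,019

N̂ = 2297·(3641+1)/(556+1) = 2297·3642/557 = 8365674/557 ≈ 15019.2 → 15019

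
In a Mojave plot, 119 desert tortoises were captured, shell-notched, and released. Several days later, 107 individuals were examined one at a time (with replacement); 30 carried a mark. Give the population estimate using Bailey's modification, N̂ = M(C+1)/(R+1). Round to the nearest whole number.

N ≈ 415

N̂ = 119·(107+1)/(30+1) = 119·108/31 = 12852/31 ≈ 414.6 → 415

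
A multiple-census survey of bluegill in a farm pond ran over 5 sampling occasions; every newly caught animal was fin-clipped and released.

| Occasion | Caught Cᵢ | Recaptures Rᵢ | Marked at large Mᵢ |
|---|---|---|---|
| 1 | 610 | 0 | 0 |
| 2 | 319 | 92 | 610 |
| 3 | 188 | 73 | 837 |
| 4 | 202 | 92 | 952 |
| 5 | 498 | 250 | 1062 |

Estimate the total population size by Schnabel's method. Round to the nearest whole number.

N ≈ 2117

Σ MᵢCᵢ = 0·610 + 610·319 + 837·188 + 952·202 + 1062·498 = 0 + 194590 + 157356 + 192304 + 528876 = 1073126
Σ Rᵢ = 0 + 92 + 73 + 92 + 250 = 507
N̂ = 1073126 / 507 ≈ 2116.6 → 2117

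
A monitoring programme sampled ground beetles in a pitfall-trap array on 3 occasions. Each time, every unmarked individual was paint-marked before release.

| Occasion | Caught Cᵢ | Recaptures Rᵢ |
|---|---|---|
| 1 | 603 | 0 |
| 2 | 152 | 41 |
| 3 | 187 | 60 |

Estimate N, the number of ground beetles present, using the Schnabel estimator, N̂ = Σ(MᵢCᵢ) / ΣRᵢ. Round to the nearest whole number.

Marked at large before each occasion: Mᵢ = Σⱼ<ᵢ (Cⱼ − Rⱼ) → M1=0, M2=603, M3=714
Σ MᵢCᵢ = 0·603 + 603·152 + 714·187 = 0 + 91656 + 133518 = 225174
Σ Rᵢ = 0 + 41 + 60 = 101
N̂ = 225174 / 101 ≈ 2229.4 → 2229

N ≈ 2229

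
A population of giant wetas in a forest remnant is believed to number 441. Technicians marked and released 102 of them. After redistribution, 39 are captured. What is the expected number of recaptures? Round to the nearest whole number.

Expected recaptures E[R] = M·C / N.
E[R] = 102 × 39 / 441 = 3978 / 441 ≈ 9.0 → 9

expected recaptures ≈ 9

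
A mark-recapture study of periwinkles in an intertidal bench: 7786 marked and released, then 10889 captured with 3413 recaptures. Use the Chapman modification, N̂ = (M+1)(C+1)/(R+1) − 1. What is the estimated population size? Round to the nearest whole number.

N̂ = (7786+1)(10889+1)/(3413+1) − 1 = 7787·10890/3414 − 1
= 84800430/3414 − 1 ≈ 24839.0 − 1 ≈ 24838.0 → 24838

N ≈ 24,838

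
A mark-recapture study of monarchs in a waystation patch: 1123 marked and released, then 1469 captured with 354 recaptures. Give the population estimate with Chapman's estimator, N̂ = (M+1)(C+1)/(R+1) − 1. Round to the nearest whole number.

N ≈ 4653

N̂ = (1123+1)(1469+1)/(354+1) − 1 = 1124·1470/355 − 1
= 1652280/355 − 1 ≈ 4654.3 − 1 ≈ 4653.3 → 4653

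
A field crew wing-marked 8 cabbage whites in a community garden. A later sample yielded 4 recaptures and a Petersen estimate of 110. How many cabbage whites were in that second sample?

C = 55

From N = M·C/R: C = N·R / M = 110·4 / 8 = 440 / 8 = 55.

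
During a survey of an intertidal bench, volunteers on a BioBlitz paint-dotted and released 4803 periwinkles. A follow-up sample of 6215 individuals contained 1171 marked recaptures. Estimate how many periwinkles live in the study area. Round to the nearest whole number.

N = (4803 × 6215) / 1171 = 29850645 / 1171 ≈ 25491.6 → 25492

N ≈ 25,492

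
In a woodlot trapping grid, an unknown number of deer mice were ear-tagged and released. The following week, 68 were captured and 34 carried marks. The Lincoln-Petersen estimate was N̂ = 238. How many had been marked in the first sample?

M = 119

From N = M·C/R: M = N·R / C = 238·34 / 68 = 8092 / 68 = 119.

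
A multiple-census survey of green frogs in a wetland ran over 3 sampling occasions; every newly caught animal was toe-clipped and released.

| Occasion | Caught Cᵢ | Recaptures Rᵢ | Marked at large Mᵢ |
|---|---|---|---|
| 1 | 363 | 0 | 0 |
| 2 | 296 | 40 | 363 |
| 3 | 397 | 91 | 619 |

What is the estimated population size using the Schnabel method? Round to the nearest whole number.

Σ MᵢCᵢ = 0·363 + 363·296 + 619·397 = 0 + 107448 + 245743 = 353191
Σ Rᵢ = 0 + 40 + 91 = 131
N̂ = 353191 / 131 ≈ 2696.1 → 2696

N ≈ 2696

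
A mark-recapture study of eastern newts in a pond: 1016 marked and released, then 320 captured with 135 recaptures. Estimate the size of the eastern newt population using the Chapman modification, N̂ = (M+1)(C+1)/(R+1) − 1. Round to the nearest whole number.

N ≈ 2399

N̂ = (1016+1)(320+1)/(135+1) − 1 = 1017·321/136 − 1
= 326457/136 − 1 ≈ 2400.4 − 1 ≈ 2399.4 → 2399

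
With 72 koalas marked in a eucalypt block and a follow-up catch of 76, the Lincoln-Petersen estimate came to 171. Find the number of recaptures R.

R = 32

From N = M·C/R: R = M·C / N = 72·76 / 171 = 5472 / 171 = 32.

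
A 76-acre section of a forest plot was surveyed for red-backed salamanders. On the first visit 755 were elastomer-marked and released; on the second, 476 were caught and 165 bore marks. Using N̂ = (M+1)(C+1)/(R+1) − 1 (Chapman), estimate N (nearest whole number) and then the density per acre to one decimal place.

density ≈ 28.6 red-backed salamanders per acre

N̂ = 756·477/166 − 1 = 360612/166 − 1 ≈ 2171.4 → 2171
Density = N̂ / area = 2171 / 76 ≈ 28.57 → 28.6 per acre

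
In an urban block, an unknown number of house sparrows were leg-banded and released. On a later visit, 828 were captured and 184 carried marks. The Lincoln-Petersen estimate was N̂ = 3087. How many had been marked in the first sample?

M = 686

From N = M·C/R: M = N·R / C = 3087·184 / 828 = 568008 / 828 = 686.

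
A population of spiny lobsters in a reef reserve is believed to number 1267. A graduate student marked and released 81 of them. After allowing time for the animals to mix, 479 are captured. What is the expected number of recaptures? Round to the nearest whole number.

Expected recaptures E[R] = M·C / N.
E[R] = 81 × 479 / 1267 = 38799 / 1267 ≈ 30.6 → 31

expected recaptures ≈ 31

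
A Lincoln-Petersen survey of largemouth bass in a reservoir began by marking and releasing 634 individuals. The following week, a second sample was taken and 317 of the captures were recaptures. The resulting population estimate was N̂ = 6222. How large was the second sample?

C = 3111

From N = M·C/R: C = N·R / M = 6222·317 / 634 = 1972374 / 634 = 3111.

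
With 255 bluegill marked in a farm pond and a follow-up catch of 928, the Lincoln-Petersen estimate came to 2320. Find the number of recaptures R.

From N = M·C/R: R = M·C / N = 255·928 / 2320 = 236640 / 2320 = 102.

R = 102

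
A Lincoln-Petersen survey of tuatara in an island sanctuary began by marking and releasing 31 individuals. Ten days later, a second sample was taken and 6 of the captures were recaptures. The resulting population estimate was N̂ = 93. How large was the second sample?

C = 18

From N = M·C/R: C = N·R / M = 93·6 / 31 = 558 / 31 = 18.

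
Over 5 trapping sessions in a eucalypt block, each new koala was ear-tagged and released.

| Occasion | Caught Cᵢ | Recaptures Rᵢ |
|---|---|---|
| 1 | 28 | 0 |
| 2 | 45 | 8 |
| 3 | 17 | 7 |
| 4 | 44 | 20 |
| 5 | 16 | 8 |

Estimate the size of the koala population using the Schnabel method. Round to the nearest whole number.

N ≈ 169

Marked at large before each occasion: Mᵢ = Σⱼ<ᵢ (Cⱼ − Rⱼ) → M1=0, M2=28, M3=65, M4=75, M5=99
Σ MᵢCᵢ = 0·28 + 28·45 + 65·17 + 75·44 + 99·16 = 0 + 1260 + 1105 + 3300 + 1584 = 7249
Σ Rᵢ = 0 + 8 + 7 + 20 + 8 = 43
N̂ = 7249 / 43 ≈ 168.6 → 169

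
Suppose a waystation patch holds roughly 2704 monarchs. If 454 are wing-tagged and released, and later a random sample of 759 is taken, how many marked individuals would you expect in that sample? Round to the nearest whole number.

expected recaptures ≈ 127

Expected recaptures E[R] = M·C / N.
E[R] = 454 × 759 / 2704 = 344586 / 2704 ≈ 127.4 → 127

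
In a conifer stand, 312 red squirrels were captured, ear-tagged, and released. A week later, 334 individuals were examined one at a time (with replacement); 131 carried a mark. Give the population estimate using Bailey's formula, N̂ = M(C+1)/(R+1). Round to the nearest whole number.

N ≈ 792

N̂ = 312·(334+1)/(131+1) = 312·335/132 = 104520/132 ≈ 791.8 → 792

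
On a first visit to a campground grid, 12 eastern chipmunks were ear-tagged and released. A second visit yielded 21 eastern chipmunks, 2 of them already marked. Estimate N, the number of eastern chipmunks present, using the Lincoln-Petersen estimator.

N = 126

The marked fraction in the recapture sample should equal the marked fraction in the population: 2/21 = 12/N.
N = (12 × 21) / 2 = 252 / 2 = 126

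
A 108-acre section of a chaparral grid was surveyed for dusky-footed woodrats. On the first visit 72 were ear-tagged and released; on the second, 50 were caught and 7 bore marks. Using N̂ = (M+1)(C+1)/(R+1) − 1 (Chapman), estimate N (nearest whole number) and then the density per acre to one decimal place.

N̂ = 73·51/8 − 1 = 3723/8 − 1 ≈ 464.4 → 464
Density = N̂ / area = 464 / 108 ≈ 4.30 → 4.3 per acre

density ≈ 4.3 dusky-footed woodrats per acre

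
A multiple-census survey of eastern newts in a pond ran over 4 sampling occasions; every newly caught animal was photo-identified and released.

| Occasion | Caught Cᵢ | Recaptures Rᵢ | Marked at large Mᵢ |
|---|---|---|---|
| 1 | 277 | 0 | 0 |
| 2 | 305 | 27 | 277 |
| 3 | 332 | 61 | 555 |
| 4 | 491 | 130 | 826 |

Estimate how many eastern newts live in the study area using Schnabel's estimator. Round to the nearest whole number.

N ≈ 3093

Σ MᵢCᵢ = 0·277 + 277·305 + 555·332 + 826·491 = 0 + 84485 + 184260 + 405566 = 674311
Σ Rᵢ = 0 + 27 + 61 + 130 = 218
N̂ = 674311 / 218 ≈ 3093.2 → 3093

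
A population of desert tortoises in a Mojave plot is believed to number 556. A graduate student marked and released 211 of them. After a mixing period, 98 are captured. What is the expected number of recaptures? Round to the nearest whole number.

expected recaptures ≈ 37

The marked fraction of the population is 211/556, so in a sample of 98 expect C·(M/N) marked.
E[R] = 211 × 98 / 556 = 20678 / 556 ≈ 37.2 → 37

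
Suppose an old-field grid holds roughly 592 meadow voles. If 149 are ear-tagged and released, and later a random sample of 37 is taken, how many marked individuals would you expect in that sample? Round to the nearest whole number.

The marked fraction of the population is 149/592, so in a sample of 37 expect C·(M/N) marked.
E[R] = 149 × 37 / 592 = 5513 / 592 ≈ 9.3 → 9

expected recaptures ≈ 9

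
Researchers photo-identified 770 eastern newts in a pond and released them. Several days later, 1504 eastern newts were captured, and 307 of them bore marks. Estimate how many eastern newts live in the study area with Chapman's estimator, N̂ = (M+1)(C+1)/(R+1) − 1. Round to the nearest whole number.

N̂ = (770+1)(1504+1)/(307+1) − 1 = 771·1505/308 − 1
= 1160355/308 − 1 ≈ 3767.4 − 1 ≈ 3766.4 → 3766

N ≈ 3766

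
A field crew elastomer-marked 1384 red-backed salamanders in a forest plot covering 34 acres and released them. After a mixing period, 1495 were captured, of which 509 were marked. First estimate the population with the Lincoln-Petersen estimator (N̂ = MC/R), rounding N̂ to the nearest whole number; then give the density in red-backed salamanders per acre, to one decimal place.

N̂ = 1384·1495/509 = 2069080/509 ≈ 4065.0 → 4065
Density = N̂ / area = 4065 / 34 ≈ 119.56 → 119.6 per acre

density ≈ 119.6 red-backed salamanders per acre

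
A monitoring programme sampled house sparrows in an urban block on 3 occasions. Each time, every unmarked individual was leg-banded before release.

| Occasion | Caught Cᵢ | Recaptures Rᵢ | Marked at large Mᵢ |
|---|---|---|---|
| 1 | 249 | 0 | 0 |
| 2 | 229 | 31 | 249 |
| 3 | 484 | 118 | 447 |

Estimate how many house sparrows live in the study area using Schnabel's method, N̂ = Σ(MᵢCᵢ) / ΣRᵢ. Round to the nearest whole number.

N ≈ 1835

Σ MᵢCᵢ = 0·249 + 249·229 + 447·484 = 0 + 57021 + 216348 = 273369
Σ Rᵢ = 0 + 31 + 118 = 149
N̂ = 273369 / 149 ≈ 1834.7 → 1835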